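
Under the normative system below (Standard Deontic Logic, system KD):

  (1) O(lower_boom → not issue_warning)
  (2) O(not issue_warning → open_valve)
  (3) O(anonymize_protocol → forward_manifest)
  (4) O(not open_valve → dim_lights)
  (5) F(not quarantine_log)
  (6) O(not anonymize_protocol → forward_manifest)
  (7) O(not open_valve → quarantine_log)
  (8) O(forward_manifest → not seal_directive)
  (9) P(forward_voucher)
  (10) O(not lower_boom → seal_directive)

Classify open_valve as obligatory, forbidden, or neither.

Premises 6 and 3 cover both cases: O(not anonymize_protocol → forward_manifest) and O(anonymize_protocol → forward_manifest). Since not anonymize_protocol ∨ anonymize_protocol is a tautology, O(forward_manifest) follows.
From O(forward_manifest) and premise 8, O(forward_manifest → not seal_directive), we obtain O(not seal_directive).
Premise 10 is O(not lower_boom → seal_directive); contrapositively O(not seal_directive → lower_boom). Since O(not seal_directive) holds, K gives O(lower_boom).
With premise 1, O(lower_boom → not issue_warning), the K-axiom yields O(not issue_warning).
From O(not issue_warning) and premise 2, O(not issue_warning → open_valve), we obtain O(open_valve).
Premises 4, 5, 7, 9 do not contribute to this derivation.
Hence open_valve is obligatory.

Obligatory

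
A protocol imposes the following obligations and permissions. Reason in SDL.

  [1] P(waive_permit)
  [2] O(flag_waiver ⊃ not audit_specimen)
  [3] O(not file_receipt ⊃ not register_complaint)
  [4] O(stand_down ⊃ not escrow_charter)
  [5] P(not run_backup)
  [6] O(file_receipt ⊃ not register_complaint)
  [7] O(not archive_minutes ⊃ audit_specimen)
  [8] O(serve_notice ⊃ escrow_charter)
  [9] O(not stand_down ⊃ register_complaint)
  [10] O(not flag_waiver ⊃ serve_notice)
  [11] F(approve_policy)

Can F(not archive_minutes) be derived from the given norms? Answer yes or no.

Yes

By case analysis on not file_receipt: premise 3 gives O(not file_receipt ⊃ not register_complaint) and premise 6 gives O(file_receipt ⊃ not register_complaint), so O(not register_complaint) either way.
Premise 9 is O(not stand_down ⊃ register_complaint); contrapositively O(not register_complaint ⊃ stand_down). Since O(not register_complaint) holds, K gives O(stand_down).
From O(stand_down) and premise 4, O(stand_down ⊃ not escrow_charter), we obtain O(not escrow_charter).
Premise 8 is O(serve_notice ⊃ escrow_charter); contrapositively O(not escrow_charter ⊃ not serve_notice). Since O(not escrow_charter) holds, K gives O(not serve_notice).
The contrapositive of premise 10 (O(not flag_waiver ⊃ serve_notice)) is O(not serve_notice ⊃ flag_waiver), and O(not serve_notice) is already established, so O(flag_waiver).
From O(flag_waiver) and premise 2, O(flag_waiver ⊃ not audit_specimen), we obtain O(not audit_specimen).
Premise 7 is O(not archive_minutes ⊃ audit_specimen); contrapositively O(not audit_specimen ⊃ archive_minutes). Since O(not audit_specimen) holds, K gives O(archive_minutes).
Premises 1, 5, 11 do not contribute to this derivation.
So O(archive_minutes) holds, i.e. F(not archive_minutes). The claim follows.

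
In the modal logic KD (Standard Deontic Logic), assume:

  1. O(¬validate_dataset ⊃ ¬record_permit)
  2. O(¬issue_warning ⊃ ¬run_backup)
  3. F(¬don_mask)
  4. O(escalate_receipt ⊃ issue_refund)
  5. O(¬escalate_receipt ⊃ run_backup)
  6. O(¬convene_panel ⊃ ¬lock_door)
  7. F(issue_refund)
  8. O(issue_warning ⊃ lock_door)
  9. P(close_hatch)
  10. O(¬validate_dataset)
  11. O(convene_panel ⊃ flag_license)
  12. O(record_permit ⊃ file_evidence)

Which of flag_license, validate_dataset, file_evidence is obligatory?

Premise 7 is F(issue_refund), i.e. O(¬issue_refund).
Premise 4 is O(escalate_receipt ⊃ issue_refund); contrapositively O(¬issue_refund ⊃ ¬escalate_receipt). Since O(¬issue_refund) holds, K gives O(¬escalate_receipt).
Premise 5 is O(¬escalate_receipt ⊃ run_backup); since O(¬escalate_receipt), deontic closure gives O(run_backup).
Premise 2, O(¬issue_warning ⊃ ¬run_backup), contraposes to O(run_backup ⊃ issue_warning); with O(run_backup) we get O(issue_warning).
Premise 8 is O(issue_warning ⊃ lock_door); since O(issue_warning), deontic closure gives O(lock_door).
The contrapositive of premise 6 (O(¬convene_panel ⊃ ¬lock_door)) is O(lock_door ⊃ convene_panel), and O(lock_door) is already established, so O(convene_panel).
From O(convene_panel) and premise 11, O(convene_panel ⊃ flag_license), we obtain O(flag_license).
So O(flag_license) holds — flag_license is obligatory. None of the other listed options is made obligatory by any chain of premises.

flag_license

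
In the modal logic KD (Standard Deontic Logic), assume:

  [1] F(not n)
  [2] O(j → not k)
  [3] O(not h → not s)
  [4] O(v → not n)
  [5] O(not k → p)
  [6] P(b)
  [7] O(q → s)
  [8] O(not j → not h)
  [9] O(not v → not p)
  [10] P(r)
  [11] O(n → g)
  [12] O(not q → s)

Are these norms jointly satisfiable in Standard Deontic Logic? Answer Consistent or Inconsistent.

Inconsistent

Premises 12 and 7 are O(not q → s) and O(q → s); every ideal world satisfies not q or q, so in either case s holds — hence O(s).
Premise 3 is O(not h → not s); contrapositively O(s → h). Since O(s) holds, K gives O(h).
The contrapositive of premise 8 (O(not j → not h)) is O(h → j), and O(h) is already established, so O(j).
From O(j) and premise 2, O(j → not k), we obtain O(not k).
Applying K to premise 5 (O(not k → p)) and O(not k) yields O(p).
Premise 9, O(not v → not p), contraposes to O(p → v); with O(p) we get O(v).
From O(v) and premise 4, O(v → not n), we obtain O(not n).
However, F(not n) at premise 1 amounts to O(n).
We now have both O(not n) and O(n) — n is simultaneously obligatory and forbidden, violating the D-axiom.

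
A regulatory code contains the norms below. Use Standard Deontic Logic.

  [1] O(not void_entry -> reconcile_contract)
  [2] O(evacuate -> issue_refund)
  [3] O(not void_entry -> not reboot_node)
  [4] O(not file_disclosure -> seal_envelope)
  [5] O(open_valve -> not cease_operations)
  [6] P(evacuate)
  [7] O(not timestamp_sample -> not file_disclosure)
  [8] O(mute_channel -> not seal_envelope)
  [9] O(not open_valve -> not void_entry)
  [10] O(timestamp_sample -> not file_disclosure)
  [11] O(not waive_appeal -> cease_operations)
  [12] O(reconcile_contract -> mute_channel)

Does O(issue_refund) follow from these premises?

No

Premise 2 is O(evacuate -> issue_refund), but O(evacuate) is not derivable from the premises (the permission P(evacuate) asserts only not O(not evacuate), not O(evacuate)), so it does not yield O(issue_refund).
No other premise forces O(issue_refund). An ideal world satisfying every premise can still have issue_refund false, so O(issue_refund) is not derivable.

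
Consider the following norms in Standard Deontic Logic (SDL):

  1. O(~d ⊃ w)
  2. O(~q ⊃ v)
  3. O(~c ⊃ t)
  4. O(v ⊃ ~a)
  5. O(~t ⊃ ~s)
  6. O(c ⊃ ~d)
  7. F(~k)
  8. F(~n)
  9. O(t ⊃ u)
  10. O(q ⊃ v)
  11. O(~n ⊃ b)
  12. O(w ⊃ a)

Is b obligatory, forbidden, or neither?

Premise 11 is O(~n ⊃ b), but O(~n) is not derivable from the premises, so it does not yield O(b).
No premise or chain of K-axiom applications forces O(b), and none forces O(~b). So b is neither obligatory nor forbidden under these norms.

Neither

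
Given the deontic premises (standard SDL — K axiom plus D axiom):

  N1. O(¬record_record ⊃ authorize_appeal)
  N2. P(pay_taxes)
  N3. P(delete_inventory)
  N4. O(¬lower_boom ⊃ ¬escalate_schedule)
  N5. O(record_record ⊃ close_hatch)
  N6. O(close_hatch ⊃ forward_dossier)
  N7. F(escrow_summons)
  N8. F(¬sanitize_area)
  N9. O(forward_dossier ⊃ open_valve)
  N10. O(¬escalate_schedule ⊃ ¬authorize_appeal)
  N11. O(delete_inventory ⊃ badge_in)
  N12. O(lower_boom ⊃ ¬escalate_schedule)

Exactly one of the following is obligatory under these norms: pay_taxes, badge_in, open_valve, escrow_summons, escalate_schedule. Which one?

open_valve

By case analysis on lower_boom: premise 12 gives O(lower_boom ⊃ ¬escalate_schedule) and premise 4 gives O(¬lower_boom ⊃ ¬escalate_schedule), so O(¬escalate_schedule) either way.
From O(¬escalate_schedule) and premise 10, O(¬escalate_schedule ⊃ ¬authorize_appeal), we obtain O(¬authorize_appeal).
Premise 1, O(¬record_record ⊃ authorize_appeal), contraposes to O(¬authorize_appeal ⊃ record_record); with O(¬authorize_appeal) we get O(record_record).
With premise 5, O(record_record ⊃ close_hatch), the K-axiom yields O(close_hatch).
Premise 6 is O(close_hatch ⊃ forward_dossier); since O(close_hatch), deontic closure gives O(forward_dossier).
With premise 9, O(forward_dossier ⊃ open_valve), the K-axiom yields O(open_valve).
So O(open_valve) holds — open_valve is obligatory. None of the other listed options is made obligatory by any chain of premises.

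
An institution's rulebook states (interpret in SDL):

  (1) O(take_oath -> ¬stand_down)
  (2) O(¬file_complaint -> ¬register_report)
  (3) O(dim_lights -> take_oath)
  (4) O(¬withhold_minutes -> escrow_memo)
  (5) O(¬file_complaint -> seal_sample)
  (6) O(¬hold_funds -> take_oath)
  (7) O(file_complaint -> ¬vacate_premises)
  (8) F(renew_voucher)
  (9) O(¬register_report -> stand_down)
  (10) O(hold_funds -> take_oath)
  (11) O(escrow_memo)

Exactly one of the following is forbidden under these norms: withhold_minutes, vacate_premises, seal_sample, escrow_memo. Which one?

vacate_premises

By case analysis on ¬hold_funds: premise 6 gives O(¬hold_funds -> take_oath) and premise 10 gives O(hold_funds -> take_oath), so O(take_oath) either way.
Applying K to premise 1 (O(take_oath -> ¬stand_down)) and O(take_oath) yields O(¬stand_down).
The contrapositive of premise 9 (O(¬register_report -> stand_down)) is O(¬stand_down -> register_report), and O(¬stand_down) is already established, so O(register_report).
The contrapositive of premise 2 (O(¬file_complaint -> ¬register_report)) is O(register_report -> file_complaint), and O(register_report) is already established, so O(file_complaint).
Applying K to premise 7 (O(file_complaint -> ¬vacate_premises)) and O(file_complaint) yields O(¬vacate_premises).
So O(¬vacate_premises) holds, i.e. vacate_premises is forbidden. None of the other listed options is forbidden under the premises.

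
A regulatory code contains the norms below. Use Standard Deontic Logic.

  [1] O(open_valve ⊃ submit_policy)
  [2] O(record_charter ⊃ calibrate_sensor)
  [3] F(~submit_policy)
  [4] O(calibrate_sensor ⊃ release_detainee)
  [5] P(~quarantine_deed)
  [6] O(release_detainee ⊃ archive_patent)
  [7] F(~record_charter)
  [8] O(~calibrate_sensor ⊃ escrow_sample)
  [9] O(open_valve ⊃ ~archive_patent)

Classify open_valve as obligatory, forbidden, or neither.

Premise 7, F(~record_charter), is equivalent to O(record_charter).
From O(record_charter) and premise 2, O(record_charter ⊃ calibrate_sensor), we obtain O(calibrate_sensor).
Premise 4 is O(calibrate_sensor ⊃ release_detainee); since O(calibrate_sensor), deontic closure gives O(release_detainee).
From O(release_detainee) and premise 6, O(release_detainee ⊃ archive_patent), we obtain O(archive_patent).
The contrapositive of premise 9 (O(open_valve ⊃ ~archive_patent)) is O(archive_patent ⊃ ~open_valve), and O(archive_patent) is already established, so O(~open_valve).
Premises 1, 3, 5, 8 do not contribute to this derivation.
Thus O(~open_valve), which is F(open_valve): open_valve is forbidden.

Forbidden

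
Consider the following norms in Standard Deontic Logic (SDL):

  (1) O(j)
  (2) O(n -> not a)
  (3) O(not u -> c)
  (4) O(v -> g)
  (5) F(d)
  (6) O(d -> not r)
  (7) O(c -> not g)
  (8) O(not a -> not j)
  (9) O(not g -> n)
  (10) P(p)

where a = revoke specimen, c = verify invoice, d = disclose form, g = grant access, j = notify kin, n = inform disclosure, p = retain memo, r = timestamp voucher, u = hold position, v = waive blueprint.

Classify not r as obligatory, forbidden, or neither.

Neither

Premise 6 is O(d -> not r), but O(d) is not derivable from the premises, so it does not yield O(not r).
No premise or chain of K-axiom applications forces O(not r), and none forces O(r). So not r is neither obligatory nor forbidden under these norms.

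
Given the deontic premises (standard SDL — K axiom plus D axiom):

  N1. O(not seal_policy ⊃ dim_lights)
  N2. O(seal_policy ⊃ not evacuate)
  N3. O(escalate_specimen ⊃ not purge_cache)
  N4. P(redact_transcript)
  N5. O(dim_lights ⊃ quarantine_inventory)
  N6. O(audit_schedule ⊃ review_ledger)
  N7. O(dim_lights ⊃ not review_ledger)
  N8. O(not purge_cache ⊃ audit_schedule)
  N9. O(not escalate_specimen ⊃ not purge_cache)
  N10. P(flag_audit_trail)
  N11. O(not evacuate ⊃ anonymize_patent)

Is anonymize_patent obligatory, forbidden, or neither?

Obligatory

Premises 9 and 3 cover both cases: O(not escalate_specimen ⊃ not purge_cache) and O(escalate_specimen ⊃ not purge_cache). Since not escalate_specimen ∨ escalate_specimen is a tautology, O(not purge_cache) follows.
Premise 8 is O(not purge_cache ⊃ audit_schedule); since O(not purge_cache), deontic closure gives O(audit_schedule).
With premise 6, O(audit_schedule ⊃ review_ledger), the K-axiom yields O(review_ledger).
Premise 7 is O(dim_lights ⊃ not review_ledger); contrapositively O(review_ledger ⊃ not dim_lights). Since O(review_ledger) holds, K gives O(not dim_lights).
Premise 1, O(not seal_policy ⊃ dim_lights), contraposes to O(not dim_lights ⊃ seal_policy); with O(not dim_lights) we get O(seal_policy).
From O(seal_policy) and premise 2, O(seal_policy ⊃ not evacuate), we obtain O(not evacuate).
With premise 11, O(not evacuate ⊃ anonymize_patent), the K-axiom yields O(anonymize_patent).
Premises 4, 5, 10 do not contribute to this derivation.
Hence anonymize_patent is obligatory.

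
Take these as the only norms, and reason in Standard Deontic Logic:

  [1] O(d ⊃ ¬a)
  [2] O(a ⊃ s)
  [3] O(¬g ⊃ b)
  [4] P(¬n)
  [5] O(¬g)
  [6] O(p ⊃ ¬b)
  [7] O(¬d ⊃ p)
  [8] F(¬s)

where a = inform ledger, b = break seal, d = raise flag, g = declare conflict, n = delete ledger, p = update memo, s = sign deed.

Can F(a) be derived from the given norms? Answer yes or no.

Yes

Premise 5 states O(¬g) outright.
Applying K to premise 3 (O(¬g ⊃ b)) and O(¬g) yields O(b).
The contrapositive of premise 6 (O(p ⊃ ¬b)) is O(b ⊃ ¬p), and O(b) is already established, so O(¬p).
Premise 7, O(¬d ⊃ p), contraposes to O(¬p ⊃ d); with O(¬p) we get O(d).
Applying K to premise 1 (O(d ⊃ ¬a)) and O(d) yields O(¬a).
Premises 2, 4, 8 do not contribute to this derivation.
So O(¬a) holds, i.e. F(a). The claim follows.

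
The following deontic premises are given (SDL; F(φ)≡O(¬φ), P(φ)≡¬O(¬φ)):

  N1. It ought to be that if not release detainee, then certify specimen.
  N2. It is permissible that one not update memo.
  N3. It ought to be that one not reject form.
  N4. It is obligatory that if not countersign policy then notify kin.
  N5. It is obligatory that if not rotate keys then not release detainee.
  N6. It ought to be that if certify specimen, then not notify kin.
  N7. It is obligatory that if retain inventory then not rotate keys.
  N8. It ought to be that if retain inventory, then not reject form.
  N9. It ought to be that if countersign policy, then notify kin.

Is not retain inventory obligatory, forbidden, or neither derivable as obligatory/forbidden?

Obligatory

Premises 9 and 4 cover both cases: O(countersign_policy → notify_kin) and O(¬countersign_policy → notify_kin). Since countersign_policy ∨ ¬countersign_policy is a tautology, O(notify_kin) follows.
Premise 6 is O(certify_specimen → ¬notify_kin); contrapositively O(notify_kin → ¬certify_specimen). Since O(notify_kin) holds, K gives O(¬certify_specimen).
Premise 1 is O(¬release_detainee → certify_specimen); contrapositively O(¬certify_specimen → release_detainee). Since O(¬certify_specimen) holds, K gives O(release_detainee).
Premise 5 is O(¬rotate_keys → ¬release_detainee); contrapositively O(release_detainee → rotate_keys). Since O(release_detainee) holds, K gives O(rotate_keys).
Premise 7 is O(retain_inventory → ¬rotate_keys); contrapositively O(rotate_keys → ¬retain_inventory). Since O(rotate_keys) holds, K gives O(¬retain_inventory).
Premises 2, 3, 8 do not contribute to this derivation.
Hence ¬retain_inventory is obligatory.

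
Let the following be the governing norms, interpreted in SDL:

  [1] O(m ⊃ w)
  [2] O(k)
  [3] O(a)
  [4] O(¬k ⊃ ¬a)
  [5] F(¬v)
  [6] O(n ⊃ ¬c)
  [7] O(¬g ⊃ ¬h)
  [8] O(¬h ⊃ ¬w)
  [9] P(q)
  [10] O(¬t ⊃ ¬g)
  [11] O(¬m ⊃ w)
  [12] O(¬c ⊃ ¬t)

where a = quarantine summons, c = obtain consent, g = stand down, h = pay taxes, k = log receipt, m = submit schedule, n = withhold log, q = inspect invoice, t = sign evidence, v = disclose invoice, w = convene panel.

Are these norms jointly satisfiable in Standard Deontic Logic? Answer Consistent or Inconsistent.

Premise 4 is O(¬k ⊃ ¬a), but O(¬k) is not derivable from the premises, so it does not yield O(¬a).
So O(¬a) is not derivable, and the apparent clash with O(a) does not arise.
A world satisfying every obligation exists (e.g. a=true, c=true, g=true, h=true, k=true, m=false, n=false, q=false, t=true, v=true, w=true); no atom is both obligatory and forbidden, so the set is consistent.

Consistent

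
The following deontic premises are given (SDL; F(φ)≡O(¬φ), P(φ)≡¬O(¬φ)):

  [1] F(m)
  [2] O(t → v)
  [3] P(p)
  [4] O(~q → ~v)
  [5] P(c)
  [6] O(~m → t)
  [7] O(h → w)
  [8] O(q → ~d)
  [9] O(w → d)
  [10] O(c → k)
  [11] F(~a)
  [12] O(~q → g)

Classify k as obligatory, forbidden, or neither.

Neither

Premise 10 is O(c → k), but O(c) is not derivable from the premises (the permission P(c) asserts only ~O(~c), not O(c)), so it does not yield O(k).
No premise or chain of K-axiom applications forces O(k), and none forces O(~k). So k is neither obligatory nor forbidden under these norms.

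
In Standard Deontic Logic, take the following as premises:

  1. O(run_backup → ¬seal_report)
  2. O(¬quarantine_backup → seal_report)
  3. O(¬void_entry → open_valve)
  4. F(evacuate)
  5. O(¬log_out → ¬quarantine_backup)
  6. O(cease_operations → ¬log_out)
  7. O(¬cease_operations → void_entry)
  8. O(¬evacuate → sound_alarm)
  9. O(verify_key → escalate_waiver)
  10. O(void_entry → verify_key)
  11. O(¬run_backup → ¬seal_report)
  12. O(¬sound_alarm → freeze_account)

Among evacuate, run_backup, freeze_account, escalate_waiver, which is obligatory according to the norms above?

By case analysis on ¬run_backup: premise 11 gives O(¬run_backup → ¬seal_report) and premise 1 gives O(run_backup → ¬seal_report), so O(¬seal_report) either way.
Premise 2, O(¬quarantine_backup → seal_report), contraposes to O(¬seal_report → quarantine_backup); with O(¬seal_report) we get O(quarantine_backup).
Premise 5 is O(¬log_out → ¬quarantine_backup); contrapositively O(quarantine_backup → log_out). Since O(quarantine_backup) holds, K gives O(log_out).
Premise 6 is O(cease_operations → ¬log_out); contrapositively O(log_out → ¬cease_operations). Since O(log_out) holds, K gives O(¬cease_operations).
From O(¬cease_operations) and premise 7, O(¬cease_operations → void_entry), we obtain O(void_entry).
With premise 10, O(void_entry → verify_key), the K-axiom yields O(verify_key).
With premise 9, O(verify_key → escalate_waiver), the K-axiom yields O(escalate_waiver).
So O(escalate_waiver) holds — escalate_waiver is obligatory. None of the other listed options is made obligatory by any chain of premises.

escalate_waiver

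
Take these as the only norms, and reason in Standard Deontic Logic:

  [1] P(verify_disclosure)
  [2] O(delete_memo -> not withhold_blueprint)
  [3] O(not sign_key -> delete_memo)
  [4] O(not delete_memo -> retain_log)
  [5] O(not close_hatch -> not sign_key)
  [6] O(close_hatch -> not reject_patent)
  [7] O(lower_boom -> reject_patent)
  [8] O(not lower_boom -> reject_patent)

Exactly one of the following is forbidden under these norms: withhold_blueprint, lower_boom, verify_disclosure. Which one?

By case analysis on not lower_boom: premise 8 gives O(not lower_boom -> reject_patent) and premise 7 gives O(lower_boom -> reject_patent), so O(reject_patent) either way.
The contrapositive of premise 6 (O(close_hatch -> not reject_patent)) is O(reject_patent -> not close_hatch), and O(reject_patent) is already established, so O(not close_hatch).
With premise 5, O(not close_hatch -> not sign_key), the K-axiom yields O(not sign_key).
From O(not sign_key) and premise 3, O(not sign_key -> delete_memo), we obtain O(delete_memo).
With premise 2, O(delete_memo -> not withhold_blueprint), the K-axiom yields O(not withhold_blueprint).
So O(not withhold_blueprint) holds, i.e. withhold_blueprint is forbidden. None of the other listed options is forbidden under the premises.

withhold_blueprint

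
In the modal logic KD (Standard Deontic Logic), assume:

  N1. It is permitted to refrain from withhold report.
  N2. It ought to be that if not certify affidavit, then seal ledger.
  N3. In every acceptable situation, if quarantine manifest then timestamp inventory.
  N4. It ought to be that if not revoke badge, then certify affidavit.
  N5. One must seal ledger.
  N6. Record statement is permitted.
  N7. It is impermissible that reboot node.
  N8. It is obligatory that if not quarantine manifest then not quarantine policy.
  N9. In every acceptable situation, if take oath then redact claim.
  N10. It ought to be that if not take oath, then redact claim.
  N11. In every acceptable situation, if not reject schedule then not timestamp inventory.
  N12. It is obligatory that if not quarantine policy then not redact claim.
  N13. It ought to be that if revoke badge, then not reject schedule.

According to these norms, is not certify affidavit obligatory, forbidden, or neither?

Forbidden

By case analysis on ¬take_oath: premise 10 gives O(¬take_oath → redact_claim) and premise 9 gives O(take_oath → redact_claim), so O(redact_claim) either way.
The contrapositive of premise 12 (O(¬quarantine_policy → ¬redact_claim)) is O(redact_claim → quarantine_policy), and O(redact_claim) is already established, so O(quarantine_policy).
Premise 8, O(¬quarantine_manifest → ¬quarantine_policy), contraposes to O(quarantine_policy → quarantine_manifest); with O(quarantine_policy) we get O(quarantine_manifest).
Premise 3 is O(quarantine_manifest → timestamp_inventory); since O(quarantine_manifest), deontic closure gives O(timestamp_inventory).
Premise 11, O(¬reject_schedule → ¬timestamp_inventory), contraposes to O(timestamp_inventory → reject_schedule); with O(timestamp_inventory) we get O(reject_schedule).
Premise 13, O(revoke_badge → ¬reject_schedule), contraposes to O(reject_schedule → ¬revoke_badge); with O(reject_schedule) we get O(¬revoke_badge).
From O(¬revoke_badge) and premise 4, O(¬revoke_badge → certify_affidavit), we obtain O(certify_affidavit).
Premises 1, 2, 5, 6, 7 do not contribute to this derivation.
Thus O(certify_affidavit), which is F(¬certify_affidavit): ¬certify_affidavit is forbidden.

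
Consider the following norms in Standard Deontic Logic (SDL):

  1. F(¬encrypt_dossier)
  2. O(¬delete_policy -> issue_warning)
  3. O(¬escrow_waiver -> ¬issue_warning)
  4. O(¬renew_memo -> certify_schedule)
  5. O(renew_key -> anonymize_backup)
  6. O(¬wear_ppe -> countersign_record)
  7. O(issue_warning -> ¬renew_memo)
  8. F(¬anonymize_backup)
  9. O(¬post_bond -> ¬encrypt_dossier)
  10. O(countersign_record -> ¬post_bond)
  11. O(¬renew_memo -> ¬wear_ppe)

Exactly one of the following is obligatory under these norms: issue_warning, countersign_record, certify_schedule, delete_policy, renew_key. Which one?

F(¬encrypt_dossier) at premise 1 means O(encrypt_dossier).
The contrapositive of premise 9 (O(¬post_bond -> ¬encrypt_dossier)) is O(encrypt_dossier -> post_bond), and O(encrypt_dossier) is already established, so O(post_bond).
Premise 10 is O(countersign_record -> ¬post_bond); contrapositively O(post_bond -> ¬countersign_record). Since O(post_bond) holds, K gives O(¬countersign_record).
Premise 6 is O(¬wear_ppe -> countersign_record); contrapositively O(¬countersign_record -> wear_ppe). Since O(¬countersign_record) holds, K gives O(wear_ppe).
Premise 11 is O(¬renew_memo -> ¬wear_ppe); contrapositively O(wear_ppe -> renew_memo). Since O(wear_ppe) holds, K gives O(renew_memo).
Premise 7, O(issue_warning -> ¬renew_memo), contraposes to O(renew_memo -> ¬issue_warning); with O(renew_memo) we get O(¬issue_warning).
The contrapositive of premise 2 (O(¬delete_policy -> issue_warning)) is O(¬issue_warning -> delete_policy), and O(¬issue_warning) is already established, so O(delete_policy).
So O(delete_policy) holds — delete_policy is obligatory. None of the other listed options is made obligatory by any chain of premises.

delete_policy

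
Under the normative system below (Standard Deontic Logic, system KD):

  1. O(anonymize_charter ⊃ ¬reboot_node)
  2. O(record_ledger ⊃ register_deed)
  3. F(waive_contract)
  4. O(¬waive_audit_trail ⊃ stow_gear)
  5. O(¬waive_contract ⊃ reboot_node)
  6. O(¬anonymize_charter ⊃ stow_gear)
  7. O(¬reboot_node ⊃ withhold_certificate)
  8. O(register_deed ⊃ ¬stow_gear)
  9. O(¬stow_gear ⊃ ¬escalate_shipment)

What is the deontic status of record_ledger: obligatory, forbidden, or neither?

Premise 3 is F(waive_contract), i.e. O(¬waive_contract).
With premise 5, O(¬waive_contract ⊃ reboot_node), the K-axiom yields O(reboot_node).
The contrapositive of premise 1 (O(anonymize_charter ⊃ ¬reboot_node)) is O(reboot_node ⊃ ¬anonymize_charter), and O(reboot_node) is already established, so O(¬anonymize_charter).
With premise 6, O(¬anonymize_charter ⊃ stow_gear), the K-axiom yields O(stow_gear).
Premise 8 is O(register_deed ⊃ ¬stow_gear); contrapositively O(stow_gear ⊃ ¬register_deed). Since O(stow_gear) holds, K gives O(¬register_deed).
The contrapositive of premise 2 (O(record_ledger ⊃ register_deed)) is O(¬register_deed ⊃ ¬record_ledger), and O(¬register_deed) is already established, so O(¬record_ledger).
Premises 4, 7, 9 do not contribute to this derivation.
Thus O(¬record_ledger), which is F(record_ledger): record_ledger is forbidden.

Forbidden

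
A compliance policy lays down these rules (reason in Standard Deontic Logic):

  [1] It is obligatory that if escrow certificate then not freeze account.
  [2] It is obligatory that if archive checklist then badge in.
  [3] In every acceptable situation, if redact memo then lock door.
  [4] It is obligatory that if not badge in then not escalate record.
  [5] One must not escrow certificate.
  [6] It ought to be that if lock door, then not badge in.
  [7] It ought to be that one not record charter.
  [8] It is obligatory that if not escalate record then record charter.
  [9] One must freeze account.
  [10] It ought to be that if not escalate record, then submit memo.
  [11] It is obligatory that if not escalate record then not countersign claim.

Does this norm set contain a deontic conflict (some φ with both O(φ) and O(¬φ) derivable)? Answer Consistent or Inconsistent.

Consistent

Premise 1 is O(escrow_certificate → ¬freeze_account), but O(escrow_certificate) is not derivable from the premises, so it does not yield O(¬freeze_account).
So O(¬freeze_account) is not derivable, and the apparent clash with O(freeze_account) does not arise.
A world satisfying every obligation exists (e.g. archive_checklist=false, badge_in=true, countersign_claim=false, escalate_record=true, escrow_certificate=false, freeze_account=true, lock_door=false, record_charter=false, redact_memo=false, submit_memo=false); no atom is both obligatory and forbidden, so the set is consistent.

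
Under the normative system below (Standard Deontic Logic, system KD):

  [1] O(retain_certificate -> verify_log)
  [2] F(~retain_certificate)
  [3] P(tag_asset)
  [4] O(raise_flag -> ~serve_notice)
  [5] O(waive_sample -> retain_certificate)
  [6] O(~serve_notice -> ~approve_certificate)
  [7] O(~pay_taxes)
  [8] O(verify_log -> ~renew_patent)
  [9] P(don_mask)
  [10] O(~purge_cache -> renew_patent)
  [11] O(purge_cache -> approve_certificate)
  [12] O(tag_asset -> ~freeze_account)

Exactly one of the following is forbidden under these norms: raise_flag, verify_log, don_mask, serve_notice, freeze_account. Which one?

Premise 2 is F(~retain_certificate), i.e. O(retain_certificate).
Applying K to premise 1 (O(retain_certificate -> verify_log)) and O(retain_certificate) yields O(verify_log).
Premise 8 is O(verify_log -> ~renew_patent); since O(verify_log), deontic closure gives O(~renew_patent).
Premise 10 is O(~purge_cache -> renew_patent); contrapositively O(~renew_patent -> purge_cache). Since O(~renew_patent) holds, K gives O(purge_cache).
Premise 11 is O(purge_cache -> approve_certificate); since O(purge_cache), deontic closure gives O(approve_certificate).
Premise 6, O(~serve_notice -> ~approve_certificate), contraposes to O(approve_certificate -> serve_notice); with O(approve_certificate) we get O(serve_notice).
Premise 4 is O(raise_flag -> ~serve_notice); contrapositively O(serve_notice -> ~raise_flag). Since O(serve_notice) holds, K gives O(~raise_flag).
So O(~raise_flag) holds, i.e. raise_flag is forbidden. None of the other listed options is forbidden under the premises.

raise_flag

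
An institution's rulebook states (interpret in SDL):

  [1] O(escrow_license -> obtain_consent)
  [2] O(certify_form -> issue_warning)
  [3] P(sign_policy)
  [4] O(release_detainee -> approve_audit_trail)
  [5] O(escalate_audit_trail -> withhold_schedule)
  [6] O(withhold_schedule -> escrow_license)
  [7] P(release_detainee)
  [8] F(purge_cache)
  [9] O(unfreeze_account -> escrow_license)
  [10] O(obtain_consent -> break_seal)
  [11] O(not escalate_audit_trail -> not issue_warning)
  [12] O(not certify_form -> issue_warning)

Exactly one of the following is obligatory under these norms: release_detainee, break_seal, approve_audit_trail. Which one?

Premises 12 and 2 cover both cases: O(not certify_form -> issue_warning) and O(certify_form -> issue_warning). Since not certify_form ∨ certify_form is a tautology, O(issue_warning) follows.
Premise 11, O(not escalate_audit_trail -> not issue_warning), contraposes to O(issue_warning -> escalate_audit_trail); with O(issue_warning) we get O(escalate_audit_trail).
From O(escalate_audit_trail) and premise 5, O(escalate_audit_trail -> withhold_schedule), we obtain O(withhold_schedule).
Premise 6 is O(withhold_schedule -> escrow_license); since O(withhold_schedule), deontic closure gives O(escrow_license).
With premise 1, O(escrow_license -> obtain_consent), the K-axiom yields O(obtain_consent).
Applying K to premise 10 (O(obtain_consent -> break_seal)) and O(obtain_consent) yields O(break_seal).
So O(break_seal) holds — break_seal is obligatory. None of the other listed options is made obligatory by any chain of premises.

break_seal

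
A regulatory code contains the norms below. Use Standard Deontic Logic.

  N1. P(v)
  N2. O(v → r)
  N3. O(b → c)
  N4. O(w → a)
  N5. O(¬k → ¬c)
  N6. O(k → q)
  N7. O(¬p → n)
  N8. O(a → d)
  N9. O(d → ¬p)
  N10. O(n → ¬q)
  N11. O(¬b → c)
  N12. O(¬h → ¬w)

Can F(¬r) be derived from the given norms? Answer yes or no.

Premise 2 is O(v → r), but O(v) is not derivable from the premises (the permission P(v) asserts only ¬O(¬v), not O(v)), so it does not yield O(r).
No other premise forces O(r). An ideal world satisfying every premise can still have ¬r true, so F(¬r) is not derivable.

No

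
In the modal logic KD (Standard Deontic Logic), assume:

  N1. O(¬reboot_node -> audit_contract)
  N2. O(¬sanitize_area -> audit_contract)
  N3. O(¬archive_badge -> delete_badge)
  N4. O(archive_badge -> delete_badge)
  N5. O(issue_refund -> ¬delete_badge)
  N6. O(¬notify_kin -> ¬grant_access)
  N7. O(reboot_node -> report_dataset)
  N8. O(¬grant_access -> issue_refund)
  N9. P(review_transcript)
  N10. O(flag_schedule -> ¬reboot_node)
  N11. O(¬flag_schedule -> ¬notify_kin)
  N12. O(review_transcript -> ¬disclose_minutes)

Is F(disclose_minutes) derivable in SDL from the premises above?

Premise 12 is O(review_transcript -> ¬disclose_minutes), but O(review_transcript) is not derivable from the premises (the permission P(review_transcript) asserts only ¬O(¬review_transcript), not O(review_transcript)), so it does not yield O(¬disclose_minutes).
No other premise forces O(¬disclose_minutes). An ideal world satisfying every premise can still have disclose_minutes true, so F(disclose_minutes) is not derivable.

No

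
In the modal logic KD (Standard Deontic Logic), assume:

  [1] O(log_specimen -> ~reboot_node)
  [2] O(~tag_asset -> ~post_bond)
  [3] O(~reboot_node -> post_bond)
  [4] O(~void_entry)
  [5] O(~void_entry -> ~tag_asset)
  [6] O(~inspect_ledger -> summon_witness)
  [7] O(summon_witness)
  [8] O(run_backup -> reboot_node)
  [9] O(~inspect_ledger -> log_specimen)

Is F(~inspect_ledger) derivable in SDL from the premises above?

Premise 4 states O(~void_entry) outright.
With premise 5, O(~void_entry -> ~tag_asset), the K-axiom yields O(~tag_asset).
Premise 2 is O(~tag_asset -> ~post_bond); since O(~tag_asset), deontic closure gives O(~post_bond).
The contrapositive of premise 3 (O(~reboot_node -> post_bond)) is O(~post_bond -> reboot_node), and O(~post_bond) is already established, so O(reboot_node).
Premise 1, O(log_specimen -> ~reboot_node), contraposes to O(reboot_node -> ~log_specimen); with O(reboot_node) we get O(~log_specimen).
Premise 9 is O(~inspect_ledger -> log_specimen); contrapositively O(~log_specimen -> inspect_ledger). Since O(~log_specimen) holds, K gives O(inspect_ledger).
Premises 6, 7, 8 do not contribute to this derivation.
So O(inspect_ledger) holds, i.e. F(~inspect_ledger). The claim follows.

Yes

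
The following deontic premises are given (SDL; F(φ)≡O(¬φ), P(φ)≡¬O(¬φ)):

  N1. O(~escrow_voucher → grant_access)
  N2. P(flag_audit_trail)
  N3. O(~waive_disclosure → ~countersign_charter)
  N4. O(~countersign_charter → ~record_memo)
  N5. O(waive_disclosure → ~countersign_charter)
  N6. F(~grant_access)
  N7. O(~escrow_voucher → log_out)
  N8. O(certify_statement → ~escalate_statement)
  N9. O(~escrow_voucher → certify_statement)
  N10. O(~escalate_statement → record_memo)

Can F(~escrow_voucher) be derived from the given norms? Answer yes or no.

Yes

By case analysis on waive_disclosure: premise 5 gives O(waive_disclosure → ~countersign_charter) and premise 3 gives O(~waive_disclosure → ~countersign_charter), so O(~countersign_charter) either way.
Applying K to premise 4 (O(~countersign_charter → ~record_memo)) and O(~countersign_charter) yields O(~record_memo).
The contrapositive of premise 10 (O(~escalate_statement → record_memo)) is O(~record_memo → escalate_statement), and O(~record_memo) is already established, so O(escalate_statement).
Premise 8 is O(certify_statement → ~escalate_statement); contrapositively O(escalate_statement → ~certify_statement). Since O(escalate_statement) holds, K gives O(~certify_statement).
Premise 9, O(~escrow_voucher → certify_statement), contraposes to O(~certify_statement → escrow_voucher); with O(~certify_statement) we get O(escrow_voucher).
Premises 1, 2, 6, 7 do not contribute to this derivation.
So O(escrow_voucher) holds, i.e. F(~escrow_voucher). The claim follows.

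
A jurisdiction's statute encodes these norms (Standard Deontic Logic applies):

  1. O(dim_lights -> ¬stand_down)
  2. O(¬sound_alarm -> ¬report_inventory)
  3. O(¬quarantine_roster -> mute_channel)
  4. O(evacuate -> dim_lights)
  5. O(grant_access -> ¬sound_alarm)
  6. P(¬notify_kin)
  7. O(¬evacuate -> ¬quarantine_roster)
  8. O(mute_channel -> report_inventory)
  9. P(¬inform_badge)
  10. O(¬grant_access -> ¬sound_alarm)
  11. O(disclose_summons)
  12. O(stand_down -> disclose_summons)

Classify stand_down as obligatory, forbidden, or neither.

Premises 5 and 10 are O(grant_access -> ¬sound_alarm) and O(¬grant_access -> ¬sound_alarm); every ideal world satisfies grant_access or ¬grant_access, so in either case ¬sound_alarm holds — hence O(¬sound_alarm).
From O(¬sound_alarm) and premise 2, O(¬sound_alarm -> ¬report_inventory), we obtain O(¬report_inventory).
The contrapositive of premise 8 (O(mute_channel -> report_inventory)) is O(¬report_inventory -> ¬mute_channel), and O(¬report_inventory) is already established, so O(¬mute_channel).
Premise 3 is O(¬quarantine_roster -> mute_channel); contrapositively O(¬mute_channel -> quarantine_roster). Since O(¬mute_channel) holds, K gives O(quarantine_roster).
Premise 7, O(¬evacuate -> ¬quarantine_roster), contraposes to O(quarantine_roster -> evacuate); with O(quarantine_roster) we get O(evacuate).
Premise 4 is O(evacuate -> dim_lights); since O(evacuate), deontic closure gives O(dim_lights).
Applying K to premise 1 (O(dim_lights -> ¬stand_down)) and O(dim_lights) yields O(¬stand_down).
Premises 6, 9, 11, 12 do not contribute to this derivation.
Thus O(¬stand_down), which is F(stand_down): stand_down is forbidden.

Forbidden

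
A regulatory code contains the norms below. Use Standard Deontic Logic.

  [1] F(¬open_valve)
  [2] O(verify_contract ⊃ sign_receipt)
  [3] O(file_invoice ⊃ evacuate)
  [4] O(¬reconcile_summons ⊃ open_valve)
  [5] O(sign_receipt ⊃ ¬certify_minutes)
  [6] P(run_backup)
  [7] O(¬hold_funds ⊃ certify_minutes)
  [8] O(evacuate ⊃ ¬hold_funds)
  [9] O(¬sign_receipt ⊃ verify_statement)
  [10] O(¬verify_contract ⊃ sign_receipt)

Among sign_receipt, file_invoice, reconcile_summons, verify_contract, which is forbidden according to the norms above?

file_invoice

By case analysis on ¬verify_contract: premise 10 gives O(¬verify_contract ⊃ sign_receipt) and premise 2 gives O(verify_contract ⊃ sign_receipt), so O(sign_receipt) either way.
Premise 5 is O(sign_receipt ⊃ ¬certify_minutes); since O(sign_receipt), deontic closure gives O(¬certify_minutes).
Premise 7, O(¬hold_funds ⊃ certify_minutes), contraposes to O(¬certify_minutes ⊃ hold_funds); with O(¬certify_minutes) we get O(hold_funds).
Premise 8, O(evacuate ⊃ ¬hold_funds), contraposes to O(hold_funds ⊃ ¬evacuate); with O(hold_funds) we get O(¬evacuate).
Premise 3 is O(file_invoice ⊃ evacuate); contrapositively O(¬evacuate ⊃ ¬file_invoice). Since O(¬evacuate) holds, K gives O(¬file_invoice).
So O(¬file_invoice) holds, i.e. file_invoice is forbidden. None of the other listed options is forbidden under the premises.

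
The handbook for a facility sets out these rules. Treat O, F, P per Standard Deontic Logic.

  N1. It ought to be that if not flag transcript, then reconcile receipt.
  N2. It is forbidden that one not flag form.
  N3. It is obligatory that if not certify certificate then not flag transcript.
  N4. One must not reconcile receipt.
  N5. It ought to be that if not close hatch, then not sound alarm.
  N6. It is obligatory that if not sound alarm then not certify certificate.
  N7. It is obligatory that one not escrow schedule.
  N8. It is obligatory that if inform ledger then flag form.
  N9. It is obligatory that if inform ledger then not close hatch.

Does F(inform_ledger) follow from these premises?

F(reconcile_receipt) at premise 4 means O(¬reconcile_receipt).
Premise 1, O(¬flag_transcript → reconcile_receipt), contraposes to O(¬reconcile_receipt → flag_transcript); with O(¬reconcile_receipt) we get O(flag_transcript).
Premise 3, O(¬certify_certificate → ¬flag_transcript), contraposes to O(flag_transcript → certify_certificate); with O(flag_transcript) we get O(certify_certificate).
Premise 6, O(¬sound_alarm → ¬certify_certificate), contraposes to O(certify_certificate → sound_alarm); with O(certify_certificate) we get O(sound_alarm).
Premise 5, O(¬close_hatch → ¬sound_alarm), contraposes to O(sound_alarm → close_hatch); with O(sound_alarm) we get O(close_hatch).
The contrapositive of premise 9 (O(inform_ledger → ¬close_hatch)) is O(close_hatch → ¬inform_ledger), and O(close_hatch) is already established, so O(¬inform_ledger).
Premises 2, 7, 8 do not contribute to this derivation.
So O(¬inform_ledger) holds, i.e. F(inform_ledger). The claim follows.

Yes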